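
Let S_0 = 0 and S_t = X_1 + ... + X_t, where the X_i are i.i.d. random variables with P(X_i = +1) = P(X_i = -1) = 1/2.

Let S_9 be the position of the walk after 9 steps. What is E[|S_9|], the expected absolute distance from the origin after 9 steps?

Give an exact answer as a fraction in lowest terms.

Answer: 315/128

Derivation:
S_9 takes values m ≡ 1 (mod 2) with |m| ≤ 9; P(S_9=m) = C(9,(9+m)/2)/2^9.
Total paths: 2^9 = 512
Distribution: P(S=-9)=1/512, P(S=-7)=9/512, P(S=-5)=36/512, P(S=-3)=84/512, P(S=-1)=126/512, P(S=1)=126/512, P(S=3)=84/512, P(S=5)=36/512, P(S=7)=9/512, P(S=9)=1/512
E[|S_9|] = Σ_m |m|·P(S_9=m) = 1260/512 = 315/128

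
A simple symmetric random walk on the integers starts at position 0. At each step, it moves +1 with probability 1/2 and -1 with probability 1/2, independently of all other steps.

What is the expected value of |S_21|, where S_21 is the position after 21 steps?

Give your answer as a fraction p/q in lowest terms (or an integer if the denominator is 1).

Answer: 969969/262144

Derivation:
S_21 takes values m ≡ 1 (mod 2) with |m| ≤ 21; P(S_21=m) = C(21,(21+m)/2)/2^21.
Total paths: 2^21 = 2097152
Distribution: P(S=-21)=1/2097152, P(S=-19)=21/2097152, P(S=-17)=210/2097152, P(S=-15)=1330/2097152, P(S=-13)=5985/2097152, P(S=-11)=20349/2097152, P(S=-9)=54264/2097152, P(S=-7)=116280/2097152, P(S=-5)=203490/2097152, P(S=-3)=293930/2097152, P(S=-1)=352716/2097152, P(S=1)=352716/2097152, P(S=3)=293930/2097152, P(S=5)=203490/2097152, P(S=7)=116280/2097152, P(S=9)=54264/2097152, P(S=11)=20349/2097152, P(S=13)=5985/2097152, P(S=15)=1330/2097152, P(S=17)=210/2097152, P(S=19)=21/2097152, P(S=21)=1/2097152
E[|S_21|] = Σ_m |m|·P(S_21=m) = 7759752/2097152 = 969969/262144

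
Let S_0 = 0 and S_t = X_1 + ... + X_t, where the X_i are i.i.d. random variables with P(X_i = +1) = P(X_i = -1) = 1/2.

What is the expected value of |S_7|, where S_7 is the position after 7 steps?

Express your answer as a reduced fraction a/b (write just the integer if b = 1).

S_7 takes values m ≡ 1 (mod 2) with |m| ≤ 7; P(S_7=m) = C(7,(7+m)/2)/2^7.
Total paths: 2^7 = 128
Distribution: P(S=-7)=1/128, P(S=-5)=7/128, P(S=-3)=21/128, P(S=-1)=35/128, P(S=1)=35/128, P(S=3)=21/128, P(S=5)=7/128, P(S=7)=1/128
E[|S_7|] = Σ_m |m|·P(S_7=m) = 280/128 = 35/16

Answer: 35/16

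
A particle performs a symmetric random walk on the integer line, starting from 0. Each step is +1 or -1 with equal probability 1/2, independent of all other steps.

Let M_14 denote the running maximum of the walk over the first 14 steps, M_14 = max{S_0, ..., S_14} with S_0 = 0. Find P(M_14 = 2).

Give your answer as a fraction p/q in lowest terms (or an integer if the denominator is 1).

Let M_14 = max(S_0,...,S_14). Use the reflection principle: for j ≥ 1, #{paths with M_14 ≥ j} = #{S_14 ≥ j} + #{S_14 ≥ j+1}.
By reflection, #{M_14 ≥ 2} = #{S_14 ≥ 2} + #{S_14 ≥ 3} = 6476 + 3473 = 9949.
#{M_14 ≥ 3} = #{S_14 ≥ 3} + #{S_14 ≥ 4} = 3473 + 3473 = 6946.
#{M_14 = 2} = 9949 - 6946 = 3003.
P(M_14 = 2) = 3003/16384 = 3003/16384

Answer: 3003/16384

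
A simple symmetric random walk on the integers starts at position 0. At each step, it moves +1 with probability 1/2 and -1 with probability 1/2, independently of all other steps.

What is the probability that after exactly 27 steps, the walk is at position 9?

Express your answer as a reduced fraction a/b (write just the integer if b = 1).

To reach position 9 after 27 steps: need 18 steps of +1 and 9 of -1.
Favorable paths: C(27,18) = 4686825
Total paths: 2^27 = 134217728
P = 4686825/134217728 = 4686825/134217728

Answer: 4686825/134217728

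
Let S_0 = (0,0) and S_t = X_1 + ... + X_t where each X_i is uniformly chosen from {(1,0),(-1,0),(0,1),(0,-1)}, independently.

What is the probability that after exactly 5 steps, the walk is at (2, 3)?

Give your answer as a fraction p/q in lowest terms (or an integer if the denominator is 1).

Answer: 5/512

Derivation:
Let h be the number of horizontal steps (so 5-h are vertical). To end at (2,3) need (h+2)/2 right-steps and ((5-h)+3)/2 up-steps.
Sum over h with 2 ≤ h ≤ 2, h ≡ 0 (mod 2), 5-h ≡ 1 (mod 2):
h=2: C(5,2)·C(2,2)·C(3,3) = 10·1·1 = 10
Total favorable: 10
Total paths: 4^5 = 1024
P = 10/1024 = 5/512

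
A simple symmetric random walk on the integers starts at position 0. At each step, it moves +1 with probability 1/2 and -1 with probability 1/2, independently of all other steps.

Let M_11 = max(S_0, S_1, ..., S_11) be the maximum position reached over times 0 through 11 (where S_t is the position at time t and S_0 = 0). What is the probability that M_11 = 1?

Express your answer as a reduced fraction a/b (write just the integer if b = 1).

Answer: 231/1024

Derivation:
Let M_11 = max(S_0,...,S_11). Use the reflection principle: for j ≥ 1, #{paths with M_11 ≥ j} = #{S_11 ≥ j} + #{S_11 ≥ j+1}.
By reflection, #{M_11 ≥ 1} = #{S_11 ≥ 1} + #{S_11 ≥ 2} = 1024 + 562 = 1586.
#{M_11 ≥ 2} = #{S_11 ≥ 2} + #{S_11 ≥ 3} = 562 + 562 = 1124.
#{M_11 = 1} = 1586 - 1124 = 462.
P(M_11 = 1) = 462/2048 = 231/1024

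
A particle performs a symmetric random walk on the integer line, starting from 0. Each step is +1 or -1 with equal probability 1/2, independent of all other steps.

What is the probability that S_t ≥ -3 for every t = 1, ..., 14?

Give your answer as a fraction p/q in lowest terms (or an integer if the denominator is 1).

Answer: 715/1024

Derivation:
Let f(t,s) = #length-t paths at position s with S_1..S_t all ≥ -3.
f(t,s) = f(t-1,s-1) + f(t-1,s+1) for s ≥ -3; f(t,s) = 0 for s < -3.
t=0: f(0,0)=1
t=1: f(1,-1)=1 f(1,1)=1
t=2: f(2,-2)=1 f(2,0)=2 f(2,2)=1
t=3: f(3,-3)=1 f(3,-1)=3 f(3,1)=3 f(3,3)=1
t=4: f(4,-2)=4 f(4,0)=6 f(4,2)=4 f(4,4)=1
t=5: f(5,-3)=4 f(5,-1)=10 f(5,1)=10 f(5,3)=5 f(5,5)=1
t=6: f(6,-2)=14 f(6,0)=20 f(6,2)=15 f(6,4)=6 f(6,6)=1
t=7: f(7,-3)=14 f(7,-1)=34 f(7,1)=35 f(7,3)=21 f(7,5)=7 f(7,7)=1
t=8: f(8,-2)=48 f(8,0)=69 f(8,2)=56 f(8,4)=28 f(8,6)=8 f(8,8)=1
t=9: f(9,-3)=48 f(9,-1)=117 f(9,1)=125 f(9,3)=84 f(9,5)=36 f(9,7)=9 f(9,9)=1
t=10: f(10,-2)=165 f(10,0)=242 f(10,2)=209 f(10,4)=120 f(10,6)=45 f(10,8)=10 f(10,10)=1
t=11: f(11,-3)=165 f(11,-1)=407 f(11,1)=451 f(11,3)=329 f(11,5)=165 f(11,7)=55 f(11,9)=11 f(11,11)=1
t=12: f(12,-2)=572 f(12,0)=858 f(12,2)=780 f(12,4)=494 f(12,6)=220 f(12,8)=66 f(12,10)=12 f(12,12)=1
t=13: f(13,-3)=572 f(13,-1)=1430 f(13,1)=1638 f(13,3)=1274 f(13,5)=714 f(13,7)=286 f(13,9)=78 f(13,11)=13 f(13,13)=1
t=14: f(14,-2)=2002 f(14,0)=3068 f(14,2)=2912 f(14,4)=1988 f(14,6)=1000 f(14,8)=364 f(14,10)=91 f(14,12)=14 f(14,14)=1
Σ_s f(14,s) = 11440
P = 11440/16384 = 715/1024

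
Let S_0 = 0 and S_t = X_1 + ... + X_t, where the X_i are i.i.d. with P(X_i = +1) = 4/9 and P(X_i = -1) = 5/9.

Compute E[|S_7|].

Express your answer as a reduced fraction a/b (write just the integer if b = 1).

S_7 takes values m ≡ 1 (mod 2) with |m| ≤ 7; P(S_7=m) = C(7,(7+m)/2) · (4/9)^((7+m)/2) · (5/9)^((7-m)/2).
Distribution: P(S=-7)=78125/4782969, P(S=-5)=437500/4782969, P(S=-3)=350000/1594323, P(S=-1)=1400000/4782969, P(S=1)=1120000/4782969, P(S=3)=179200/1594323, P(S=5)=143360/4782969, P(S=7)=16384/4782969
E[|S_7|] = Σ_m |m|·P(S_7=m) = 1205407/531441

Answer: 1205407/531441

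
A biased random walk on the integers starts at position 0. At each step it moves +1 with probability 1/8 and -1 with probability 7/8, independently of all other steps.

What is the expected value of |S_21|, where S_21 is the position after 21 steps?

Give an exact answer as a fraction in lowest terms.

S_21 takes values m ≡ 1 (mod 2) with |m| ≤ 21; P(S_21=m) = C(21,(21+m)/2) · (1/8)^((21+m)/2) · (7/8)^((21-m)/2).
Distribution: P(S=-21)=558545864083284007/9223372036854775808, P(S=-19)=1675637592249852021/9223372036854775808, P(S=-17)=1196883994464180015/4611686018427387904, P(S=-15)=1082895042610448585/4611686018427387904, P(S=-13)=1392293626213433895/9223372036854775808, P(S=-11)=676256904160810749/9223372036854775808, P(S=-9)=32202709721943369/1152921504606846976, P(S=-7)=9857972363860215/1152921504606846976, P(S=-5)=9857972363860215/4611686018427387904, P(S=-3)=2034184773494965/4611686018427387904, P(S=-1)=174358694870997/2305843009213693952, P(S=1)=24908384981571/2305843009213693952, P(S=3)=5930567852755/4611686018427387904, P(S=5)=586539677745/4611686018427387904, P(S=7)=11970197505/1152921504606846976, P(S=9)=798013167/1152921504606846976, P(S=11)=342005643/9223372036854775808, P(S=13)=14369985/9223372036854775808, P(S=15)=228095/4611686018427387904, P(S=17)=5145/4611686018427387904, P(S=19)=147/9223372036854775808, P(S=21)=1/9223372036854775808
E[|S_21|] = Σ_m |m|·P(S_21=m) = 4539637287769942533/288230376151711744

Answer: 4539637287769942533/288230376151711744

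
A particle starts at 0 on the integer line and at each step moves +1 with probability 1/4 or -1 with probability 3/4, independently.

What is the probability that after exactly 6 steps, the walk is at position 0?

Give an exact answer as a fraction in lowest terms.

Answer: 135/1024

Derivation:
To be at 0 after 6 steps: need exactly 3 steps of +1 and 3 of -1.
Number of such sequences: C(6,3) = 20
Each has probability (1/4)^3 · (3/4)^3 = 27/4096
P = 20 · 27/4096 = 135/1024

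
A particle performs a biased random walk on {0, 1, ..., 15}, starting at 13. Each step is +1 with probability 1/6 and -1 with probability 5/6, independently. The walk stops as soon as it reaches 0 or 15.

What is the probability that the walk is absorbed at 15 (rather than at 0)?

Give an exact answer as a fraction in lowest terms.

Biased walk: p = 1/6, q = 5/6, r = q/p = 5
Gambler's ruin: P(hit 15 before 0 | start at 13) = (1 - r^a)/(1 - r^N)
r^13 = 1220703125; r^15 = 30517578125
P = (1 - 1220703125) / (1 - 30517578125) = -1220703124 / -30517578124 = 305175781/7629394531

Answer: 305175781/7629394531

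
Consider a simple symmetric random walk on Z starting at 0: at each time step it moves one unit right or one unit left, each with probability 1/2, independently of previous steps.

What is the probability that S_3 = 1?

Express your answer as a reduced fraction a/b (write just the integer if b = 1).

To reach position 1 after 3 steps: need 2 steps of +1 and 1 of -1.
Favorable paths: C(3,2) = 3
Total paths: 2^3 = 8
P = 3/8 = 3/8

Answer: 3/8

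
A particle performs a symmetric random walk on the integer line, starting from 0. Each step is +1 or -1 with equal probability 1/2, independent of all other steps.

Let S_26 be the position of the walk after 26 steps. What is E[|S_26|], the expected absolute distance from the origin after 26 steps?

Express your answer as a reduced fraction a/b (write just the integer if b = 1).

S_26 takes values m ≡ 0 (mod 2) with |m| ≤ 26; P(S_26=m) = C(26,(26+m)/2)/2^26.
Total paths: 2^26 = 67108864
Distribution: P(S=-26)=1/67108864, P(S=-24)=26/67108864, P(S=-22)=325/67108864, P(S=-20)=2600/67108864, P(S=-18)=14950/67108864, P(S=-16)=65780/67108864, P(S=-14)=230230/67108864, P(S=-12)=657800/67108864, P(S=-10)=1562275/67108864, P(S=-8)=3124550/67108864, P(S=-6)=5311735/67108864, P(S=-4)=7726160/67108864, P(S=-2)=9657700/67108864, P(S=0)=10400600/67108864, P(S=2)=9657700/67108864, P(S=4)=7726160/67108864, P(S=6)=5311735/67108864, P(S=8)=3124550/67108864, P(S=10)=1562275/67108864, P(S=12)=657800/67108864, P(S=14)=230230/67108864, P(S=16)=65780/67108864, P(S=18)=14950/67108864, P(S=20)=2600/67108864, P(S=22)=325/67108864, P(S=24)=26/67108864, P(S=26)=1/67108864
E[|S_26|] = Σ_m |m|·P(S_26=m) = 270415600/67108864 = 16900975/4194304

Answer: 16900975/4194304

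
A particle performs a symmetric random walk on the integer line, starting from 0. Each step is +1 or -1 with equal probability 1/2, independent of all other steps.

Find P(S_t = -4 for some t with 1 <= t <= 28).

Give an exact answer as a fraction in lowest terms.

Count via complement. Let g(t,s) = #length-t paths at position s with S_1..S_t all ≠ -4.
g(t,s) = g(t-1,s-1) + g(t-1,s+1) for s ≠ -4; g(t,-4) = 0.
t=0: g(0,0)=1
t=1: g(1,-1)=1 g(1,1)=1
t=2: g(2,-2)=1 g(2,0)=2 g(2,2)=1
t=3: g(3,-3)=1 g(3,-1)=3 g(3,1)=3 g(3,3)=1
t=4: g(4,-2)=4 g(4,0)=6 g(4,2)=4 g(4,4)=1
t=5: g(5,-3)=4 g(5,-1)=10 g(5,1)=10 g(5,3)=5 g(5,5)=1
t=6: g(6,-2)=14 g(6,0)=20 g(6,2)=15 g(6,4)=6 g(6,6)=1
t=7: g(7,-3)=14 g(7,-1)=34 g(7,1)=35 g(7,3)=21 g(7,5)=7 g(7,7)=1
t=8: g(8,-2)=48 g(8,0)=69 g(8,2)=56 g(8,4)=28 g(8,6)=8 g(8,8)=1
t=9: g(9,-3)=48 g(9,-1)=117 g(9,1)=125 g(9,3)=84 g(9,5)=36 g(9,7)=9 g(9,9)=1
t=10: g(10,-2)=165 g(10,0)=242 g(10,2)=209 g(10,4)=120 g(10,6)=45 g(10,8)=10 g(10,10)=1
t=11: g(11,-3)=165 g(11,-1)=407 g(11,1)=451 g(11,3)=329 g(11,5)=165 g(11,7)=55 g(11,9)=11 g(11,11)=1
t=12: g(12,-2)=572 g(12,0)=858 g(12,2)=780 g(12,4)=494 g(12,6)=220 g(12,8)=66 g(12,10)=12 g(12,12)=1
t=13: g(13,-3)=572 g(13,-1)=1430 g(13,1)=1638 g(13,3)=1274 g(13,5)=714 g(13,7)=286 g(13,9)=78 g(13,11)=13 g(13,13)=1
t=14: g(14,-2)=2002 g(14,0)=3068 g(14,2)=2912 g(14,4)=1988 g(14,6)=1000 g(14,8)=364 g(14,10)=91 g(14,12)=14 g(14,14)=1
t=15: g(15,-3)=2002 g(15,-1)=5070 g(15,1)=5980 g(15,3)=4900 g(15,5)=2988 g(15,7)=1364 g(15,9)=455 g(15,11)=105 g(15,13)=15 g(15,15)=1
t=16: g(16,-2)=7072 g(16,0)=11050 g(16,2)=10880 g(16,4)=7888 g(16,6)=4352 g(16,8)=1819 g(16,10)=560 g(16,12)=120 g(16,14)=16 g(16,16)=1
t=17: g(17,-3)=7072 g(17,-1)=18122 g(17,1)=21930 g(17,3)=18768 g(17,5)=12240 g(17,7)=6171 g(17,9)=2379 g(17,11)=680 g(17,13)=136 g(17,15)=17 g(17,17)=1
t=18: g(18,-2)=25194 g(18,0)=40052 g(18,2)=40698 g(18,4)=31008 g(18,6)=18411 g(18,8)=8550 g(18,10)=3059 g(18,12)=816 g(18,14)=153 g(18,16)=18 g(18,18)=1
t=19: g(19,-3)=25194 g(19,-1)=65246 g(19,1)=80750 g(19,3)=71706 g(19,5)=49419 g(19,7)=26961 g(19,9)=11609 g(19,11)=3875 g(19,13)=969 g(19,15)=171 g(19,17)=19 g(19,19)=1
t=20: g(20,-2)=90440 g(20,0)=145996 g(20,2)=152456 g(20,4)=121125 g(20,6)=76380 g(20,8)=38570 g(20,10)=15484 g(20,12)=4844 g(20,14)=1140 g(20,16)=190 g(20,18)=20 g(20,20)=1
t=21: g(21,-3)=90440 g(21,-1)=236436 g(21,1)=298452 g(21,3)=273581 g(21,5)=197505 g(21,7)=114950 g(21,9)=54054 g(21,11)=20328 g(21,13)=5984 g(21,15)=1330 g(21,17)=210 g(21,19)=21 g(21,21)=1
t=22: g(22,-2)=326876 g(22,0)=534888 g(22,2)=572033 g(22,4)=471086 g(22,6)=312455 g(22,8)=169004 g(22,10)=74382 g(22,12)=26312 g(22,14)=7314 g(22,16)=1540 g(22,18)=231 g(22,20)=22 g(22,22)=1
t=23: g(23,-3)=326876 g(23,-1)=861764 g(23,1)=1106921 g(23,3)=1043119 g(23,5)=783541 g(23,7)=481459 g(23,9)=243386 g(23,11)=100694 g(23,13)=33626 g(23,15)=8854 g(23,17)=1771 g(23,19)=253 g(23,21)=23 g(23,23)=1
t=24: g(24,-2)=1188640 g(24,0)=1968685 g(24,2)=2150040 g(24,4)=1826660 g(24,6)=1265000 g(24,8)=724845 g(24,10)=344080 g(24,12)=134320 g(24,14)=42480 g(24,16)=10625 g(24,18)=2024 g(24,20)=276 g(24,22)=24 g(24,24)=1
t=25: g(25,-3)=1188640 g(25,-1)=3157325 g(25,1)=4118725 g(25,3)=3976700 g(25,5)=3091660 g(25,7)=1989845 g(25,9)=1068925 g(25,11)=478400 g(25,13)=176800 g(25,15)=53105 g(25,17)=12649 g(25,19)=2300 g(25,21)=300 g(25,23)=25 g(25,25)=1
t=26: g(26,-2)=4345965 g(26,0)=7276050 g(26,2)=8095425 g(26,4)=7068360 g(26,6)=5081505 g(26,8)=3058770 g(26,10)=1547325 g(26,12)=655200 g(26,14)=229905 g(26,16)=65754 g(26,18)=14949 g(26,20)=2600 g(26,22)=325 g(26,24)=26 g(26,26)=1
t=27: g(27,-3)=4345965 g(27,-1)=11622015 g(27,1)=15371475 g(27,3)=15163785 g(27,5)=12149865 g(27,7)=8140275 g(27,9)=4606095 g(27,11)=2202525 g(27,13)=885105 g(27,15)=295659 g(27,17)=80703 g(27,19)=17549 g(27,21)=2925 g(27,23)=351 g(27,25)=27 g(27,27)=1
t=28: g(28,-2)=15967980 g(28,0)=26993490 g(28,2)=30535260 g(28,4)=27313650 g(28,6)=20290140 g(28,8)=12746370 g(28,10)=6808620 g(28,12)=3087630 g(28,14)=1180764 g(28,16)=376362 g(28,18)=98252 g(28,20)=20474 g(28,22)=3276 g(28,24)=378 g(28,26)=28 g(28,28)=1
Paths never hitting -4: Σ_s g(28,s) = 145422675
Paths hitting -4: 2^28 - 145422675 = 123012781
P = 123012781/268435456 = 123012781/268435456

Answer: 123012781/268435456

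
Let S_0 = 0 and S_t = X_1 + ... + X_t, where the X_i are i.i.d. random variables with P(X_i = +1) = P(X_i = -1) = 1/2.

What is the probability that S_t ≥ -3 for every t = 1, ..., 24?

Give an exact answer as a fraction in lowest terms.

Let f(t,s) = #length-t paths at position s with S_1..S_t all ≥ -3.
f(t,s) = f(t-1,s-1) + f(t-1,s+1) for s ≥ -3; f(t,s) = 0 for s < -3.
t=0: f(0,0)=1
t=1: f(1,-1)=1 f(1,1)=1
t=2: f(2,-2)=1 f(2,0)=2 f(2,2)=1
t=3: f(3,-3)=1 f(3,-1)=3 f(3,1)=3 f(3,3)=1
t=4: f(4,-2)=4 f(4,0)=6 f(4,2)=4 f(4,4)=1
t=5: f(5,-3)=4 f(5,-1)=10 f(5,1)=10 f(5,3)=5 f(5,5)=1
t=6: f(6,-2)=14 f(6,0)=20 f(6,2)=15 f(6,4)=6 f(6,6)=1
t=7: f(7,-3)=14 f(7,-1)=34 f(7,1)=35 f(7,3)=21 f(7,5)=7 f(7,7)=1
t=8: f(8,-2)=48 f(8,0)=69 f(8,2)=56 f(8,4)=28 f(8,6)=8 f(8,8)=1
t=9: f(9,-3)=48 f(9,-1)=117 f(9,1)=125 f(9,3)=84 f(9,5)=36 f(9,7)=9 f(9,9)=1
t=10: f(10,-2)=165 f(10,0)=242 f(10,2)=209 f(10,4)=120 f(10,6)=45 f(10,8)=10 f(10,10)=1
t=11: f(11,-3)=165 f(11,-1)=407 f(11,1)=451 f(11,3)=329 f(11,5)=165 f(11,7)=55 f(11,9)=11 f(11,11)=1
t=12: f(12,-2)=572 f(12,0)=858 f(12,2)=780 f(12,4)=494 f(12,6)=220 f(12,8)=66 f(12,10)=12 f(12,12)=1
t=13: f(13,-3)=572 f(13,-1)=1430 f(13,1)=1638 f(13,3)=1274 f(13,5)=714 f(13,7)=286 f(13,9)=78 f(13,11)=13 f(13,13)=1
t=14: f(14,-2)=2002 f(14,0)=3068 f(14,2)=2912 f(14,4)=1988 f(14,6)=1000 f(14,8)=364 f(14,10)=91 f(14,12)=14 f(14,14)=1
t=15: f(15,-3)=2002 f(15,-1)=5070 f(15,1)=5980 f(15,3)=4900 f(15,5)=2988 f(15,7)=1364 f(15,9)=455 f(15,11)=105 f(15,13)=15 f(15,15)=1
t=16: f(16,-2)=7072 f(16,0)=11050 f(16,2)=10880 f(16,4)=7888 f(16,6)=4352 f(16,8)=1819 f(16,10)=560 f(16,12)=120 f(16,14)=16 f(16,16)=1
t=17: f(17,-3)=7072 f(17,-1)=18122 f(17,1)=21930 f(17,3)=18768 f(17,5)=12240 f(17,7)=6171 f(17,9)=2379 f(17,11)=680 f(17,13)=136 f(17,15)=17 f(17,17)=1
t=18: f(18,-2)=25194 f(18,0)=40052 f(18,2)=40698 f(18,4)=31008 f(18,6)=18411 f(18,8)=8550 f(18,10)=3059 f(18,12)=816 f(18,14)=153 f(18,16)=18 f(18,18)=1
t=19: f(19,-3)=25194 f(19,-1)=65246 f(19,1)=80750 f(19,3)=71706 f(19,5)=49419 f(19,7)=26961 f(19,9)=11609 f(19,11)=3875 f(19,13)=969 f(19,15)=171 f(19,17)=19 f(19,19)=1
t=20: f(20,-2)=90440 f(20,0)=145996 f(20,2)=152456 f(20,4)=121125 f(20,6)=76380 f(20,8)=38570 f(20,10)=15484 f(20,12)=4844 f(20,14)=1140 f(20,16)=190 f(20,18)=20 f(20,20)=1
t=21: f(21,-3)=90440 f(21,-1)=236436 f(21,1)=298452 f(21,3)=273581 f(21,5)=197505 f(21,7)=114950 f(21,9)=54054 f(21,11)=20328 f(21,13)=5984 f(21,15)=1330 f(21,17)=210 f(21,19)=21 f(21,21)=1
t=22: f(22,-2)=326876 f(22,0)=534888 f(22,2)=572033 f(22,4)=471086 f(22,6)=312455 f(22,8)=169004 f(22,10)=74382 f(22,12)=26312 f(22,14)=7314 f(22,16)=1540 f(22,18)=231 f(22,20)=22 f(22,22)=1
t=23: f(23,-3)=326876 f(23,-1)=861764 f(23,1)=1106921 f(23,3)=1043119 f(23,5)=783541 f(23,7)=481459 f(23,9)=243386 f(23,11)=100694 f(23,13)=33626 f(23,15)=8854 f(23,17)=1771 f(23,19)=253 f(23,21)=23 f(23,23)=1
t=24: f(24,-2)=1188640 f(24,0)=1968685 f(24,2)=2150040 f(24,4)=1826660 f(24,6)=1265000 f(24,8)=724845 f(24,10)=344080 f(24,12)=134320 f(24,14)=42480 f(24,16)=10625 f(24,18)=2024 f(24,20)=276 f(24,22)=24 f(24,24)=1
Σ_s f(24,s) = 9657700
P = 9657700/16777216 = 2414425/4194304

Answer: 2414425/4194304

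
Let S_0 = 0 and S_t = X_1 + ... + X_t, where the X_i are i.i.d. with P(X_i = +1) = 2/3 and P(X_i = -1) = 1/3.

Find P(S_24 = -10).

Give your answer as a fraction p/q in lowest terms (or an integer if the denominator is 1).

Answer: 4922368/31381059609

Derivation:
To reach position -10 after 24 steps: need 7 steps of +1 and 17 steps of -1.
Number of such sequences: C(24,7) = 346104
Each has probability (2/3)^7 · (1/3)^17 = 128/282429536481
P = 346104 · 128/282429536481 = 4922368/31381059609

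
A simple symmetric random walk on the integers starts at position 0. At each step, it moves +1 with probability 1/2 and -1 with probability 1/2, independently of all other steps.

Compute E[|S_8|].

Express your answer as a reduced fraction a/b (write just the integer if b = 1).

Answer: 35/16

Derivation:
S_8 takes values m ≡ 0 (mod 2) with |m| ≤ 8; P(S_8=m) = C(8,(8+m)/2)/2^8.
Total paths: 2^8 = 256
Distribution: P(S=-8)=1/256, P(S=-6)=8/256, P(S=-4)=28/256, P(S=-2)=56/256, P(S=0)=70/256, P(S=2)=56/256, P(S=4)=28/256, P(S=6)=8/256, P(S=8)=1/256
E[|S_8|] = Σ_m |m|·P(S_8=m) = 560/256 = 35/16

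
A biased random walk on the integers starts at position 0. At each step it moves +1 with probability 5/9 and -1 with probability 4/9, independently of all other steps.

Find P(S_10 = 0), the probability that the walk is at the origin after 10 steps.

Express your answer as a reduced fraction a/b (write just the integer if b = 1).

Answer: 89600000/387420489

Derivation:
To be at 0 after 10 steps: need exactly 5 steps of +1 and 5 of -1.
Number of such sequences: C(10,5) = 252
Each has probability (5/9)^5 · (4/9)^5 = 3200000/3486784401
P = 252 · 3200000/3486784401 = 89600000/387420489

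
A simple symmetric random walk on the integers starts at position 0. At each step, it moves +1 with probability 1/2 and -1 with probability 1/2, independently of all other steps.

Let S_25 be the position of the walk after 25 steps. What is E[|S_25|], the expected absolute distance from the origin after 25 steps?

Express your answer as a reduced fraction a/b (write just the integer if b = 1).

Answer: 16900975/4194304

Derivation:
S_25 takes values m ≡ 1 (mod 2) with |m| ≤ 25; P(S_25=m) = C(25,(25+m)/2)/2^25.
Total paths: 2^25 = 33554432
Distribution: P(S=-25)=1/33554432, P(S=-23)=25/33554432, P(S=-21)=300/33554432, P(S=-19)=2300/33554432, P(S=-17)=12650/33554432, P(S=-15)=53130/33554432, P(S=-13)=177100/33554432, P(S=-11)=480700/33554432, P(S=-9)=1081575/33554432, P(S=-7)=2042975/33554432, P(S=-5)=3268760/33554432, P(S=-3)=4457400/33554432, P(S=-1)=5200300/33554432, P(S=1)=5200300/33554432, P(S=3)=4457400/33554432, P(S=5)=3268760/33554432, P(S=7)=2042975/33554432, P(S=9)=1081575/33554432, P(S=11)=480700/33554432, P(S=13)=177100/33554432, P(S=15)=53130/33554432, P(S=17)=12650/33554432, P(S=19)=2300/33554432, P(S=21)=300/33554432, P(S=23)=25/33554432, P(S=25)=1/33554432
E[|S_25|] = Σ_m |m|·P(S_25=m) = 135207800/33554432 = 16900975/4194304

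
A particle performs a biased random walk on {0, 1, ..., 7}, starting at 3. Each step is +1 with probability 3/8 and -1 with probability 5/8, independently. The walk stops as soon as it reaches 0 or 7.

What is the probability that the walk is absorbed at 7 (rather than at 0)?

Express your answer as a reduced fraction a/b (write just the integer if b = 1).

Answer: 3969/37969

Derivation:
Biased walk: p = 3/8, q = 5/8, r = q/p = 5/3
Gambler's ruin: P(hit 7 before 0 | start at 3) = (1 - r^a)/(1 - r^N)
r^3 = 125/27; r^7 = 78125/2187
P = (1 - 125/27) / (1 - 78125/2187) = -98/27 / -75938/2187 = 3969/37969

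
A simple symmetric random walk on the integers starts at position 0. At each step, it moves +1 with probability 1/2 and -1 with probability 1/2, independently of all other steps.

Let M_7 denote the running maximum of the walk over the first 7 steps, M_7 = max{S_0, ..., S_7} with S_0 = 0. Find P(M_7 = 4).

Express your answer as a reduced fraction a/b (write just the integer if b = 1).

Let M_7 = max(S_0,...,S_7). Use the reflection principle: for j ≥ 1, #{paths with M_7 ≥ j} = #{S_7 ≥ j} + #{S_7 ≥ j+1}.
By reflection, #{M_7 ≥ 4} = #{S_7 ≥ 4} + #{S_7 ≥ 5} = 8 + 8 = 16.
#{M_7 ≥ 5} = #{S_7 ≥ 5} + #{S_7 ≥ 6} = 8 + 1 = 9.
#{M_7 = 4} = 16 - 9 = 7.
P(M_7 = 4) = 7/128 = 7/128

Answer: 7/128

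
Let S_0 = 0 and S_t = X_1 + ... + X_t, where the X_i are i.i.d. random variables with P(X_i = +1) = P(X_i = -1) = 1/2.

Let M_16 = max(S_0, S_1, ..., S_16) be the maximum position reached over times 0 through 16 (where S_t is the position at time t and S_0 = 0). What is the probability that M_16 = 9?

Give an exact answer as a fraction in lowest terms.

Let M_16 = max(S_0,...,S_16). Use the reflection principle: for j ≥ 1, #{paths with M_16 ≥ j} = #{S_16 ≥ j} + #{S_16 ≥ j+1}.
By reflection, #{M_16 ≥ 9} = #{S_16 ≥ 9} + #{S_16 ≥ 10} = 697 + 697 = 1394.
#{M_16 ≥ 10} = #{S_16 ≥ 10} + #{S_16 ≥ 11} = 697 + 137 = 834.
#{M_16 = 9} = 1394 - 834 = 560.
P(M_16 = 9) = 560/65536 = 35/4096

Answer: 35/4096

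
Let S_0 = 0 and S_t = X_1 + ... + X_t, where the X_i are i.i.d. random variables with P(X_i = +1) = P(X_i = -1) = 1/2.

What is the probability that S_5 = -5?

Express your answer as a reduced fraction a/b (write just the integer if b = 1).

Answer: 1/32

Derivation:
To reach position -5 after 5 steps: need 0 steps of +1 and 5 of -1.
Favorable paths: C(5,0) = 1
Total paths: 2^5 = 32
P = 1/32 = 1/32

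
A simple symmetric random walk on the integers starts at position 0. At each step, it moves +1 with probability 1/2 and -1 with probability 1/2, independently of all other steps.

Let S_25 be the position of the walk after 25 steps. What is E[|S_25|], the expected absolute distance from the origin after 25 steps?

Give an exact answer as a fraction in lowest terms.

Answer: 16900975/4194304

Derivation:
S_25 takes values m ≡ 1 (mod 2) with |m| ≤ 25; P(S_25=m) = C(25,(25+m)/2)/2^25.
Total paths: 2^25 = 33554432
Distribution: P(S=-25)=1/33554432, P(S=-23)=25/33554432, P(S=-21)=300/33554432, P(S=-19)=2300/33554432, P(S=-17)=12650/33554432, P(S=-15)=53130/33554432, P(S=-13)=177100/33554432, P(S=-11)=480700/33554432, P(S=-9)=1081575/33554432, P(S=-7)=2042975/33554432, P(S=-5)=3268760/33554432, P(S=-3)=4457400/33554432, P(S=-1)=5200300/33554432, P(S=1)=5200300/33554432, P(S=3)=4457400/33554432, P(S=5)=3268760/33554432, P(S=7)=2042975/33554432, P(S=9)=1081575/33554432, P(S=11)=480700/33554432, P(S=13)=177100/33554432, P(S=15)=53130/33554432, P(S=17)=12650/33554432, P(S=19)=2300/33554432, P(S=21)=300/33554432, P(S=23)=25/33554432, P(S=25)=1/33554432
E[|S_25|] = Σ_m |m|·P(S_25=m) = 135207800/33554432 = 16900975/4194304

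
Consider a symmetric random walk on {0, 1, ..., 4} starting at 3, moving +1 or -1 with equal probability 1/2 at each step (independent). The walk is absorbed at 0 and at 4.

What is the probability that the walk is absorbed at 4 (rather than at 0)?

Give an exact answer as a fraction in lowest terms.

Answer: 3/4

Derivation:
Symmetric walk (p = 1/2): the harmonic-function argument gives P(hit 4 before 0 | start at 3) = a/N.
P = 3/4 = 3/4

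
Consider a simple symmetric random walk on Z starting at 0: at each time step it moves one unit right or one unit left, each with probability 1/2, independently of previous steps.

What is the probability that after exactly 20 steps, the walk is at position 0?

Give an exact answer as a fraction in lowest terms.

To return to 0 after 20 steps: need exactly 10 steps of +1 and 10 of -1.
Favorable paths: C(20,10) = 184756
Total paths: 2^20 = 1048576
P = 184756/1048576 = 46189/262144

Answer: 46189/262144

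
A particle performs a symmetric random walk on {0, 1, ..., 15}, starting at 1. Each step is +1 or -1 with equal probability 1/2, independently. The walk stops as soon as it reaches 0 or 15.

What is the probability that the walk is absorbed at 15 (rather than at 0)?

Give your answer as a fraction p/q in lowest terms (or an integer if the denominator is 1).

Answer: 1/15

Derivation:
Symmetric walk (p = 1/2): the harmonic-function argument gives P(hit 15 before 0 | start at 1) = a/N.
P = 1/15 = 1/15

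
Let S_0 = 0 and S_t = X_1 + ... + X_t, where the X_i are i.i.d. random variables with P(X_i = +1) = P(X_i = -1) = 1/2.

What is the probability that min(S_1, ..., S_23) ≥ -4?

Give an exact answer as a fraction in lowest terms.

Let f(t,s) = #length-t paths at position s with S_1..S_t all ≥ -4.
f(t,s) = f(t-1,s-1) + f(t-1,s+1) for s ≥ -4; f(t,s) = 0 for s < -4.
t=0: f(0,0)=1
t=1: f(1,-1)=1 f(1,1)=1
t=2: f(2,-2)=1 f(2,0)=2 f(2,2)=1
t=3: f(3,-3)=1 f(3,-1)=3 f(3,1)=3 f(3,3)=1
t=4: f(4,-4)=1 f(4,-2)=4 f(4,0)=6 f(4,2)=4 f(4,4)=1
t=5: f(5,-3)=5 f(5,-1)=10 f(5,1)=10 f(5,3)=5 f(5,5)=1
t=6: f(6,-4)=5 f(6,-2)=15 f(6,0)=20 f(6,2)=15 f(6,4)=6 f(6,6)=1
t=7: f(7,-3)=20 f(7,-1)=35 f(7,1)=35 f(7,3)=21 f(7,5)=7 f(7,7)=1
t=8: f(8,-4)=20 f(8,-2)=55 f(8,0)=70 f(8,2)=56 f(8,4)=28 f(8,6)=8 f(8,8)=1
t=9: f(9,-3)=75 f(9,-1)=125 f(9,1)=126 f(9,3)=84 f(9,5)=36 f(9,7)=9 f(9,9)=1
t=10: f(10,-4)=75 f(10,-2)=200 f(10,0)=251 f(10,2)=210 f(10,4)=120 f(10,6)=45 f(10,8)=10 f(10,10)=1
t=11: f(11,-3)=275 f(11,-1)=451 f(11,1)=461 f(11,3)=330 f(11,5)=165 f(11,7)=55 f(11,9)=11 f(11,11)=1
t=12: f(12,-4)=275 f(12,-2)=726 f(12,0)=912 f(12,2)=791 f(12,4)=495 f(12,6)=220 f(12,8)=66 f(12,10)=12 f(12,12)=1
t=13: f(13,-3)=1001 f(13,-1)=1638 f(13,1)=1703 f(13,3)=1286 f(13,5)=715 f(13,7)=286 f(13,9)=78 f(13,11)=13 f(13,13)=1
t=14: f(14,-4)=1001 f(14,-2)=2639 f(14,0)=3341 f(14,2)=2989 f(14,4)=2001 f(14,6)=1001 f(14,8)=364 f(14,10)=91 f(14,12)=14 f(14,14)=1
t=15: f(15,-3)=3640 f(15,-1)=5980 f(15,1)=6330 f(15,3)=4990 f(15,5)=3002 f(15,7)=1365 f(15,9)=455 f(15,11)=105 f(15,13)=15 f(15,15)=1
t=16: f(16,-4)=3640 f(16,-2)=9620 f(16,0)=12310 f(16,2)=11320 f(16,4)=7992 f(16,6)=4367 f(16,8)=1820 f(16,10)=560 f(16,12)=120 f(16,14)=16 f(16,16)=1
t=17: f(17,-3)=13260 f(17,-1)=21930 f(17,1)=23630 f(17,3)=19312 f(17,5)=12359 f(17,7)=6187 f(17,9)=2380 f(17,11)=680 f(17,13)=136 f(17,15)=17 f(17,17)=1
t=18: f(18,-4)=13260 f(18,-2)=35190 f(18,0)=45560 f(18,2)=42942 f(18,4)=31671 f(18,6)=18546 f(18,8)=8567 f(18,10)=3060 f(18,12)=816 f(18,14)=153 f(18,16)=18 f(18,18)=1
t=19: f(19,-3)=48450 f(19,-1)=80750 f(19,1)=88502 f(19,3)=74613 f(19,5)=50217 f(19,7)=27113 f(19,9)=11627 f(19,11)=3876 f(19,13)=969 f(19,15)=171 f(19,17)=19 f(19,19)=1
t=20: f(20,-4)=48450 f(20,-2)=129200 f(20,0)=169252 f(20,2)=163115 f(20,4)=124830 f(20,6)=77330 f(20,8)=38740 f(20,10)=15503 f(20,12)=4845 f(20,14)=1140 f(20,16)=190 f(20,18)=20 f(20,20)=1
t=21: f(21,-3)=177650 f(21,-1)=298452 f(21,1)=332367 f(21,3)=287945 f(21,5)=202160 f(21,7)=116070 f(21,9)=54243 f(21,11)=20348 f(21,13)=5985 f(21,15)=1330 f(21,17)=210 f(21,19)=21 f(21,21)=1
t=22: f(22,-4)=177650 f(22,-2)=476102 f(22,0)=630819 f(22,2)=620312 f(22,4)=490105 f(22,6)=318230 f(22,8)=170313 f(22,10)=74591 f(22,12)=26333 f(22,14)=7315 f(22,16)=1540 f(22,18)=231 f(22,20)=22 f(22,22)=1
t=23: f(23,-3)=653752 f(23,-1)=1106921 f(23,1)=1251131 f(23,3)=1110417 f(23,5)=808335 f(23,7)=488543 f(23,9)=244904 f(23,11)=100924 f(23,13)=33648 f(23,15)=8855 f(23,17)=1771 f(23,19)=253 f(23,21)=23 f(23,23)=1
Σ_s f(23,s) = 5809478
P = 5809478/8388608 = 2904739/4194304

Answer: 2904739/4194304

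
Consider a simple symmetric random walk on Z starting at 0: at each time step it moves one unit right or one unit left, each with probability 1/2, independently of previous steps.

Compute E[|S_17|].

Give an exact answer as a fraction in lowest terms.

S_17 takes values m ≡ 1 (mod 2) with |m| ≤ 17; P(S_17=m) = C(17,(17+m)/2)/2^17.
Total paths: 2^17 = 131072
Distribution: P(S=-17)=1/131072, P(S=-15)=17/131072, P(S=-13)=136/131072, P(S=-11)=680/131072, P(S=-9)=2380/131072, P(S=-7)=6188/131072, P(S=-5)=12376/131072, P(S=-3)=19448/131072, P(S=-1)=24310/131072, P(S=1)=24310/131072, P(S=3)=19448/131072, P(S=5)=12376/131072, P(S=7)=6188/131072, P(S=9)=2380/131072, P(S=11)=680/131072, P(S=13)=136/131072, P(S=15)=17/131072, P(S=17)=1/131072
E[|S_17|] = Σ_m |m|·P(S_17=m) = 437580/131072 = 109395/32768

Answer: 109395/32768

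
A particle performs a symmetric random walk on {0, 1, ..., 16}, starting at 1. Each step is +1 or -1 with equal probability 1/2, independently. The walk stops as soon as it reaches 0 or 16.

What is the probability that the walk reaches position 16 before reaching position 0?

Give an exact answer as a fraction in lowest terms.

Symmetric walk (p = 1/2): the harmonic-function argument gives P(hit 16 before 0 | start at 1) = a/N.
P = 1/16 = 1/16

Answer: 1/16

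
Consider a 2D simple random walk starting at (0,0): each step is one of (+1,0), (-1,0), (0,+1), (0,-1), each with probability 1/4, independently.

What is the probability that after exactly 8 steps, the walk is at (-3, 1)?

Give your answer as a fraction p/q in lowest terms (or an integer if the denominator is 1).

Answer: 49/2048

Derivation:
Let h be the number of horizontal steps (so 8-h are vertical). To end at (-3,1) need (h-3)/2 right-steps and ((8-h)+1)/2 up-steps.
Sum over h with 3 ≤ h ≤ 7, h ≡ 1 (mod 2), 8-h ≡ 1 (mod 2):
h=3: C(8,3)·C(3,0)·C(5,3) = 56·1·10 = 560
h=5: C(8,5)·C(5,1)·C(3,2) = 56·5·3 = 840
h=7: C(8,7)·C(7,2)·C(1,1) = 8·21·1 = 168
Total favorable: 1568
Total paths: 4^8 = 65536
P = 1568/65536 = 49/2048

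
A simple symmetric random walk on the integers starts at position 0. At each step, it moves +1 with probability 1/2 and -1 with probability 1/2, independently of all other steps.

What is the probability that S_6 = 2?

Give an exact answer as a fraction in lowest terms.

To reach position 2 after 6 steps: need 4 steps of +1 and 2 of -1.
Favorable paths: C(6,4) = 15
Total paths: 2^6 = 64
P = 15/64 = 15/64

Answer: 15/64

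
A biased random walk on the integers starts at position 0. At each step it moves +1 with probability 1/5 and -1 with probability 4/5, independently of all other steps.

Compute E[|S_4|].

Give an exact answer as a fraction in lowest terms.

S_4 takes values m ≡ 0 (mod 2) with |m| ≤ 4; P(S_4=m) = C(4,(4+m)/2) · (1/5)^((4+m)/2) · (4/5)^((4-m)/2).
Distribution: P(S=-4)=256/625, P(S=-2)=256/625, P(S=0)=96/625, P(S=2)=16/625, P(S=4)=1/625
E[|S_4|] = Σ_m |m|·P(S_4=m) = 1572/625

Answer: 1572/625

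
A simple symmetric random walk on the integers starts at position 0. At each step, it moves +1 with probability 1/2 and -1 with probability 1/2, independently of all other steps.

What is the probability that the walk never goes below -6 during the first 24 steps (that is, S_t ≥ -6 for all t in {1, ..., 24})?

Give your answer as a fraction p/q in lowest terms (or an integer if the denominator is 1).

Answer: 3558491/4194304

Derivation:
Let f(t,s) = #length-t paths at position s with S_1..S_t all ≥ -6.
f(t,s) = f(t-1,s-1) + f(t-1,s+1) for s ≥ -6; f(t,s) = 0 for s < -6.
t=0: f(0,0)=1
t=1: f(1,-1)=1 f(1,1)=1
t=2: f(2,-2)=1 f(2,0)=2 f(2,2)=1
t=3: f(3,-3)=1 f(3,-1)=3 f(3,1)=3 f(3,3)=1
t=4: f(4,-4)=1 f(4,-2)=4 f(4,0)=6 f(4,2)=4 f(4,4)=1
t=5: f(5,-5)=1 f(5,-3)=5 f(5,-1)=10 f(5,1)=10 f(5,3)=5 f(5,5)=1
t=6: f(6,-6)=1 f(6,-4)=6 f(6,-2)=15 f(6,0)=20 f(6,2)=15 f(6,4)=6 f(6,6)=1
t=7: f(7,-5)=7 f(7,-3)=21 f(7,-1)=35 f(7,1)=35 f(7,3)=21 f(7,5)=7 f(7,7)=1
t=8: f(8,-6)=7 f(8,-4)=28 f(8,-2)=56 f(8,0)=70 f(8,2)=56 f(8,4)=28 f(8,6)=8 f(8,8)=1
t=9: f(9,-5)=35 f(9,-3)=84 f(9,-1)=126 f(9,1)=126 f(9,3)=84 f(9,5)=36 f(9,7)=9 f(9,9)=1
t=10: f(10,-6)=35 f(10,-4)=119 f(10,-2)=210 f(10,0)=252 f(10,2)=210 f(10,4)=120 f(10,6)=45 f(10,8)=10 f(10,10)=1
t=11: f(11,-5)=154 f(11,-3)=329 f(11,-1)=462 f(11,1)=462 f(11,3)=330 f(11,5)=165 f(11,7)=55 f(11,9)=11 f(11,11)=1
t=12: f(12,-6)=154 f(12,-4)=483 f(12,-2)=791 f(12,0)=924 f(12,2)=792 f(12,4)=495 f(12,6)=220 f(12,8)=66 f(12,10)=12 f(12,12)=1
t=13: f(13,-5)=637 f(13,-3)=1274 f(13,-1)=1715 f(13,1)=1716 f(13,3)=1287 f(13,5)=715 f(13,7)=286 f(13,9)=78 f(13,11)=13 f(13,13)=1
t=14: f(14,-6)=637 f(14,-4)=1911 f(14,-2)=2989 f(14,0)=3431 f(14,2)=3003 f(14,4)=2002 f(14,6)=1001 f(14,8)=364 f(14,10)=91 f(14,12)=14 f(14,14)=1
t=15: f(15,-5)=2548 f(15,-3)=4900 f(15,-1)=6420 f(15,1)=6434 f(15,3)=5005 f(15,5)=3003 f(15,7)=1365 f(15,9)=455 f(15,11)=105 f(15,13)=15 f(15,15)=1
t=16: f(16,-6)=2548 f(16,-4)=7448 f(16,-2)=11320 f(16,0)=12854 f(16,2)=11439 f(16,4)=8008 f(16,6)=4368 f(16,8)=1820 f(16,10)=560 f(16,12)=120 f(16,14)=16 f(16,16)=1
t=17: f(17,-5)=9996 f(17,-3)=18768 f(17,-1)=24174 f(17,1)=24293 f(17,3)=19447 f(17,5)=12376 f(17,7)=6188 f(17,9)=2380 f(17,11)=680 f(17,13)=136 f(17,15)=17 f(17,17)=1
t=18: f(18,-6)=9996 f(18,-4)=28764 f(18,-2)=42942 f(18,0)=48467 f(18,2)=43740 f(18,4)=31823 f(18,6)=18564 f(18,8)=8568 f(18,10)=3060 f(18,12)=816 f(18,14)=153 f(18,16)=18 f(18,18)=1
t=19: f(19,-5)=38760 f(19,-3)=71706 f(19,-1)=91409 f(19,1)=92207 f(19,3)=75563 f(19,5)=50387 f(19,7)=27132 f(19,9)=11628 f(19,11)=3876 f(19,13)=969 f(19,15)=171 f(19,17)=19 f(19,19)=1
t=20: f(20,-6)=38760 f(20,-4)=110466 f(20,-2)=163115 f(20,0)=183616 f(20,2)=167770 f(20,4)=125950 f(20,6)=77519 f(20,8)=38760 f(20,10)=15504 f(20,12)=4845 f(20,14)=1140 f(20,16)=190 f(20,18)=20 f(20,20)=1
t=21: f(21,-5)=149226 f(21,-3)=273581 f(21,-1)=346731 f(21,1)=351386 f(21,3)=293720 f(21,5)=203469 f(21,7)=116279 f(21,9)=54264 f(21,11)=20349 f(21,13)=5985 f(21,15)=1330 f(21,17)=210 f(21,19)=21 f(21,21)=1
t=22: f(22,-6)=149226 f(22,-4)=422807 f(22,-2)=620312 f(22,0)=698117 f(22,2)=645106 f(22,4)=497189 f(22,6)=319748 f(22,8)=170543 f(22,10)=74613 f(22,12)=26334 f(22,14)=7315 f(22,16)=1540 f(22,18)=231 f(22,20)=22 f(22,22)=1
t=23: f(23,-5)=572033 f(23,-3)=1043119 f(23,-1)=1318429 f(23,1)=1343223 f(23,3)=1142295 f(23,5)=816937 f(23,7)=490291 f(23,9)=245156 f(23,11)=100947 f(23,13)=33649 f(23,15)=8855 f(23,17)=1771 f(23,19)=253 f(23,21)=23 f(23,23)=1
t=24: f(24,-6)=572033 f(24,-4)=1615152 f(24,-2)=2361548 f(24,0)=2661652 f(24,2)=2485518 f(24,4)=1959232 f(24,6)=1307228 f(24,8)=735447 f(24,10)=346103 f(24,12)=134596 f(24,14)=42504 f(24,16)=10626 f(24,18)=2024 f(24,20)=276 f(24,22)=24 f(24,24)=1
Σ_s f(24,s) = 14233964
P = 14233964/16777216 = 3558491/4194304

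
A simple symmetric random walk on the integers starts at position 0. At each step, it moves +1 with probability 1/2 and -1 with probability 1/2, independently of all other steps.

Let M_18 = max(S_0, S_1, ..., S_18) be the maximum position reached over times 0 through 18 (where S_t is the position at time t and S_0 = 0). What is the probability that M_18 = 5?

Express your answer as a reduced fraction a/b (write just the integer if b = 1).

Let M_18 = max(S_0,...,S_18). Use the reflection principle: for j ≥ 1, #{paths with M_18 ≥ j} = #{S_18 ≥ j} + #{S_18 ≥ j+1}.
By reflection, #{M_18 ≥ 5} = #{S_18 ≥ 5} + #{S_18 ≥ 6} = 31180 + 31180 = 62360.
#{M_18 ≥ 6} = #{S_18 ≥ 6} + #{S_18 ≥ 7} = 31180 + 12616 = 43796.
#{M_18 = 5} = 62360 - 43796 = 18564.
P(M_18 = 5) = 18564/262144 = 4641/65536

Answer: 4641/65536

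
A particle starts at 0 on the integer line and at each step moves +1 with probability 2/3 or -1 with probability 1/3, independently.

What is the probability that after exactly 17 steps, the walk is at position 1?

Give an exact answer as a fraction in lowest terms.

Answer: 12446720/129140163

Derivation:
To reach position 1 after 17 steps: need 9 steps of +1 and 8 steps of -1.
Number of such sequences: C(17,9) = 24310
Each has probability (2/3)^9 · (1/3)^8 = 512/129140163
P = 24310 · 512/129140163 = 12446720/129140163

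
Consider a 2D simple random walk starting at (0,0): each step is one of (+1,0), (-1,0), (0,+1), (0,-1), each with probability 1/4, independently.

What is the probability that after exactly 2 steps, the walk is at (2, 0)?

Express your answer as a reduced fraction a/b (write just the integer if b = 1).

Answer: 1/16

Derivation:
Let h be the number of horizontal steps (so 2-h are vertical). To end at (2,0) need (h+2)/2 right-steps and ((2-h)+0)/2 up-steps.
Sum over h with 2 ≤ h ≤ 2, h ≡ 0 (mod 2), 2-h ≡ 0 (mod 2):
h=2: C(2,2)·C(2,2)·C(0,0) = 1·1·1 = 1
Total favorable: 1
Total paths: 4^2 = 16
P = 1/16 = 1/16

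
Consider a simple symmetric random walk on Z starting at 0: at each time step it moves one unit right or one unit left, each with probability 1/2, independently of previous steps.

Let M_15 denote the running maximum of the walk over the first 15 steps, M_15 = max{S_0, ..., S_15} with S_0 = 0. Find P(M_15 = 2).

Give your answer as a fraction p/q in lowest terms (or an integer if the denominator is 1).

Let M_15 = max(S_0,...,S_15). Use the reflection principle: for j ≥ 1, #{paths with M_15 ≥ j} = #{S_15 ≥ j} + #{S_15 ≥ j+1}.
By reflection, #{M_15 ≥ 2} = #{S_15 ≥ 2} + #{S_15 ≥ 3} = 9949 + 9949 = 19898.
#{M_15 ≥ 3} = #{S_15 ≥ 3} + #{S_15 ≥ 4} = 9949 + 4944 = 14893.
#{M_15 = 2} = 19898 - 14893 = 5005.
P(M_15 = 2) = 5005/32768 = 5005/32768

Answer: 5005/32768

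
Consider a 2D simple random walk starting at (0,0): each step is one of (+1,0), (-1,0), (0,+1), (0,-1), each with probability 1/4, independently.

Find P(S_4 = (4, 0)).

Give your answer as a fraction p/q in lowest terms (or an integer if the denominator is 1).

Answer: 1/256

Derivation:
Let h be the number of horizontal steps (so 4-h are vertical). To end at (4,0) need (h+4)/2 right-steps and ((4-h)+0)/2 up-steps.
Sum over h with 4 ≤ h ≤ 4, h ≡ 0 (mod 2), 4-h ≡ 0 (mod 2):
h=4: C(4,4)·C(4,4)·C(0,0) = 1·1·1 = 1
Total favorable: 1
Total paths: 4^4 = 256
P = 1/256 = 1/256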